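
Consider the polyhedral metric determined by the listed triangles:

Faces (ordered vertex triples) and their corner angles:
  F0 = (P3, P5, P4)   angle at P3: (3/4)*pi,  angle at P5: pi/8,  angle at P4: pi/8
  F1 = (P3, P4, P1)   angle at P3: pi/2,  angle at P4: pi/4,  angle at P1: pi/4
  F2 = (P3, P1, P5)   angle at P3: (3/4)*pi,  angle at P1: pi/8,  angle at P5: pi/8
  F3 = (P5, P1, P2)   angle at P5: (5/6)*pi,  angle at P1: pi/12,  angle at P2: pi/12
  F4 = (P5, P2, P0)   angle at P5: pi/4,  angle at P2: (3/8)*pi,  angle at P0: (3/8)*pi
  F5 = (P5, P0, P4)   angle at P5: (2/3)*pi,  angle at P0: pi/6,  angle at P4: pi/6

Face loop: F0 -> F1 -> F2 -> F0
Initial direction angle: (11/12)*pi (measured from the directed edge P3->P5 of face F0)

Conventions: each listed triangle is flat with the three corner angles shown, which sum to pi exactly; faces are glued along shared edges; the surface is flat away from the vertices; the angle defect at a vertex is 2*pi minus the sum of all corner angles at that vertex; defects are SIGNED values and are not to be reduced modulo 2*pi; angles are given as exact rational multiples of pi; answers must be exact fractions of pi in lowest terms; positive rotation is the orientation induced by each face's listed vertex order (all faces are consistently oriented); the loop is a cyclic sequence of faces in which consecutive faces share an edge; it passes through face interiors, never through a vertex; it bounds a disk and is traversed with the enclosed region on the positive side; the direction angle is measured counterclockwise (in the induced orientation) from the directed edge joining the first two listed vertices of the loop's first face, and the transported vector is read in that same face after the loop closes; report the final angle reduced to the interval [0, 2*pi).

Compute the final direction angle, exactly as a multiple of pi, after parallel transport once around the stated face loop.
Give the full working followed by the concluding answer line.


enclosed vertex P3: corner angles sum to 2*pi, defect = 2*pi - 2*pi = 0
the rotation equals the total enclosed defect, so the final angle is initial + defects (mod 2*pi)
final angle = (11/12)*pi + 0 = (11/12)*pi (mod 2*pi)

Answer: final direction angle = (11/12)*pi


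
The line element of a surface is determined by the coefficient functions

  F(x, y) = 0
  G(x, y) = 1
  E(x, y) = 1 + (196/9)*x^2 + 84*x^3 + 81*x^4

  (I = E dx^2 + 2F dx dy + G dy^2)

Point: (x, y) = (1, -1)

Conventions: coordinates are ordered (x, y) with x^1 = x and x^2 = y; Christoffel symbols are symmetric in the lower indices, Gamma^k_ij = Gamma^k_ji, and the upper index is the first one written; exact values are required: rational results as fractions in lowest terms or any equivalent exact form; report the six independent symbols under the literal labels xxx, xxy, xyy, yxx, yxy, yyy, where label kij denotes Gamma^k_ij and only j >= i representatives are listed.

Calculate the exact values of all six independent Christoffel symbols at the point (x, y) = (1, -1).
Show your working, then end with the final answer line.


E = 1690/9, F = 0, G = 1 at the point
E_x = 5576/9, E_y = 0, F_x = 0, F_y = 0, G_x = 0, G_y = 0
EG - F^2 = 1690/9;  g^inv = (9/1690) * [[1, 0], [0, 1690/9]]
first-kind symbols [ij,l] = (1/2)(d_i g_jl + d_j g_il - d_l g_ij): [xx,x] = E_x/2 = 2788/9, [xx,y] = F_x - E_y/2 = 0, [xy,x] = E_y/2 = 0, [xy,y] = G_x/2 = 0, [yy,x] = F_y - G_x/2 = 0, [yy,y] = G_y/2 = 0
Gamma^x_ij = (G*[ij,x] - F*[ij,y])/(EG - F^2), Gamma^y_ij = (E*[ij,y] - F*[ij,x])/(EG - F^2)

Answer: Gamma_xxx = 1394/845, Gamma_xxy = 0, Gamma_xyy = 0, Gamma_yxx = 0, Gamma_yxy = 0, Gamma_yyy = 0


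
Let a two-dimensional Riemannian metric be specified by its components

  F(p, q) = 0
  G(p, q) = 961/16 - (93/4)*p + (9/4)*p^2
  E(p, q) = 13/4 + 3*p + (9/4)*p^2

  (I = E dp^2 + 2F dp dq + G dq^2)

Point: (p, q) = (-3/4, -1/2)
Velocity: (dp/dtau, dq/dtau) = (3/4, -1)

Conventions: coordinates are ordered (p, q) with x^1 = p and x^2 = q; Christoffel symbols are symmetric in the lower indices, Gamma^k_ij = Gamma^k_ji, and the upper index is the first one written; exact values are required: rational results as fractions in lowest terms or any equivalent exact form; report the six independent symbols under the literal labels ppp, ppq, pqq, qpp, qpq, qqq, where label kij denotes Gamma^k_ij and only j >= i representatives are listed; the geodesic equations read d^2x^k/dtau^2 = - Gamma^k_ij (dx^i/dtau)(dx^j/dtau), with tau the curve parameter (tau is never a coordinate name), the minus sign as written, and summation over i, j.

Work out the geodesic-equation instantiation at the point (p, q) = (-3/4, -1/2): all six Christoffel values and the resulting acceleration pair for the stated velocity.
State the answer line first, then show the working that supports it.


Answer: Gamma_ppp = -12/145, Gamma_ppq = 0, Gamma_pqq = 852/145, Gamma_qpp = 0, Gamma_qpq = -12/71, Gamma_qqq = 0; accelerations (d^2p/dtau^2, d^2q/dtau^2) = (-3381/580, -18/71)

E = 145/64, F = 0, G = 5041/64 at the point
E_p = -3/8, E_q = 0, F_p = 0, F_q = 0, G_p = -213/8, G_q = 0
EG - F^2 = 730945/4096;  g^inv = (4096/730945) * [[5041/64, 0], [0, 145/64]]
first-kind symbols [ij,l] = (1/2)(d_i g_jl + d_j g_il - d_l g_ij): [pp,p] = E_p/2 = -3/16, [pp,q] = F_p - E_q/2 = 0, [pq,p] = E_q/2 = 0, [pq,q] = G_p/2 = -213/16, [qq,p] = F_q - G_p/2 = 213/16, [qq,q] = G_q/2 = 0
Gamma^p_ij = (G*[ij,p] - F*[ij,q])/(EG - F^2), Gamma^q_ij = (E*[ij,q] - F*[ij,p])/(EG - F^2)
Gamma_ppp = -12/145, Gamma_ppq = 0, Gamma_pqq = 852/145, Gamma_qpp = 0, Gamma_qpq = -12/71, Gamma_qqq = 0
d^2p/dtau^2 = -(Gamma_ppp*(3/4)^2 + 2*Gamma_ppq*(3/4)*(-1) + Gamma_pqq*(-1)^2) = -3381/580
d^2q/dtau^2 = -(Gamma_qpp*(3/4)^2 + 2*Gamma_qpq*(3/4)*(-1) + Gamma_qqq*(-1)^2) = -18/71


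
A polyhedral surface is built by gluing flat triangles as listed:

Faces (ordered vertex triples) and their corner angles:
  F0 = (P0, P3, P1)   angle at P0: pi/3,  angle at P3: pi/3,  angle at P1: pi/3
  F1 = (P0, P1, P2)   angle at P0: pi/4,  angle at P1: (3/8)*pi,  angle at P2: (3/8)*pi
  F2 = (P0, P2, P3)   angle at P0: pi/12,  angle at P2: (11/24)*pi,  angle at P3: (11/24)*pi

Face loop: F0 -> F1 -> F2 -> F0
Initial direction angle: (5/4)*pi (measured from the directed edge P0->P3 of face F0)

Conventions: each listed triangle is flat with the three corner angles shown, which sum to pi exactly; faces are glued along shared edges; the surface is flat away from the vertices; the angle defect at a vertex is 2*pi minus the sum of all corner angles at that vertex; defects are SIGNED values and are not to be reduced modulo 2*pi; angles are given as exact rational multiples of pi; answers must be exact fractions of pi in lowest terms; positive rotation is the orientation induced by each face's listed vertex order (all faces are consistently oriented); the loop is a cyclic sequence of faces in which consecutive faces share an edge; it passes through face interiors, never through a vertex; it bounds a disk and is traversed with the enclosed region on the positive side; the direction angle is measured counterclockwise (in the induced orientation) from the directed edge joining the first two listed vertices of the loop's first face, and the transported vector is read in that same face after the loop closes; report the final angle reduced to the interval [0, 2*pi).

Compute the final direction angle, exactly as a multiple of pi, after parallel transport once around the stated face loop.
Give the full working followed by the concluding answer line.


enclosed vertex P0: corner angles sum to (2/3)*pi, defect = 2*pi - (2/3)*pi = (4/3)*pi
holonomy = initial angle + sum of enclosed defects (mod 2*pi), positive in the induced orientation
final angle = (5/4)*pi + (4/3)*pi = (7/12)*pi (mod 2*pi)

Answer: final direction angle = (7/12)*pi


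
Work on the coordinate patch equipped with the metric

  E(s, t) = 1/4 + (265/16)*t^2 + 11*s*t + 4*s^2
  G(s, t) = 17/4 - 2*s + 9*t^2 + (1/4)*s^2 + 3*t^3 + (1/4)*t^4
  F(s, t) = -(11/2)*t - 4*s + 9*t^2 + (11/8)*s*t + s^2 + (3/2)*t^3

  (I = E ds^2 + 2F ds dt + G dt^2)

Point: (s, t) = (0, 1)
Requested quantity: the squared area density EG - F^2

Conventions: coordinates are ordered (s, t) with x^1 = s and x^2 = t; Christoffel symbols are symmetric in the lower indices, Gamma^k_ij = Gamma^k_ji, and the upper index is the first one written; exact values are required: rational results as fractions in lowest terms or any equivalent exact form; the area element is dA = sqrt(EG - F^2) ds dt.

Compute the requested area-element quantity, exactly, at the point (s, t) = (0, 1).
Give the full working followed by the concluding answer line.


E = 269/16, F = 5, G = 33/2; EG - F^2 = 8077/32

Answer: EG - F^2 = 8077/32


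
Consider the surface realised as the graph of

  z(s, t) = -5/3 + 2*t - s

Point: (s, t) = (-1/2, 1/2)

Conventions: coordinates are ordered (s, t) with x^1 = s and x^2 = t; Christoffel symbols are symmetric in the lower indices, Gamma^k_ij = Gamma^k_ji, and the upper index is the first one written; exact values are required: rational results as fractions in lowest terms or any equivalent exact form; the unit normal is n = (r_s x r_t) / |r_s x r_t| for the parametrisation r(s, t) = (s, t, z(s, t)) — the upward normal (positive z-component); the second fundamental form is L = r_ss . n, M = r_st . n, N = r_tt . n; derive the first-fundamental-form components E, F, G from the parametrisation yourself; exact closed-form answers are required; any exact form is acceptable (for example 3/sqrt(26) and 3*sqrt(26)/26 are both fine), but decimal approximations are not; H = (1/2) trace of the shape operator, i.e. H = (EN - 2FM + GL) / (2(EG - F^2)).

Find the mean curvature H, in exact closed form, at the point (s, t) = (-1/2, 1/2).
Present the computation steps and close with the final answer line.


z_s = -1, z_t = 2, z_ss = 0, z_st = 0, z_tt = 0
E = 2, F = -2, G = 5; answer radicand W^2 = 6
unnormalised second-form numerators: l = 0, m = 0, n = 0; L = l/sqrt(6), and similarly M = m/sqrt(W^2), N = n/sqrt(W^2)
H = (E*n - 2*F*m + G*l) / (2*(EG - F^2)*sqrt(W^2)); E*n - 2*F*m + G*l = 0, EG - F^2 = 6, so H = (0)/sqrt(6)

Answer: H = 0


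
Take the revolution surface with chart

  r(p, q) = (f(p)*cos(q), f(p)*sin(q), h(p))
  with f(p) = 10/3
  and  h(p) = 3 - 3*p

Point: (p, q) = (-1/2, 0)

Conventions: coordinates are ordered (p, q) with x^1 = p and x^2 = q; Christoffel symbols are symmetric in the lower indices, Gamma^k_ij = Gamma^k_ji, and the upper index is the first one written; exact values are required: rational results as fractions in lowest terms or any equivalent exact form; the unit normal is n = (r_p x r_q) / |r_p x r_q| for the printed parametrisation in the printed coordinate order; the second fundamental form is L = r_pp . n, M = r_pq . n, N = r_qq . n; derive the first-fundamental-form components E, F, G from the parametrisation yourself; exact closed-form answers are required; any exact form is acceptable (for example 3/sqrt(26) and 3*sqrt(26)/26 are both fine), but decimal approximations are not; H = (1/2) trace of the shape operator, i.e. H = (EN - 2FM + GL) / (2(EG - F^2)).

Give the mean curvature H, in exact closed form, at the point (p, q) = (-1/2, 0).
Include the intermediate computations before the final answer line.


f = 10/3, f' = 0, f'' = 0, h' = -3, h'' = 0
E = 9, F = 0, G = 100/9; answer radicand W^2 = 9
unnormalised second-form numerators: l = 0, m = 0, n = -10; L = l/sqrt(9), and similarly M = m/sqrt(W^2), N = n/sqrt(W^2)
H = (E*n - 2*F*m + G*l) / (2*(EG - F^2)*sqrt(W^2)); E*n - 2*F*m + G*l = -90, EG - F^2 = 100, so H = (-9/20)/sqrt(9)

Answer: H = -3/20


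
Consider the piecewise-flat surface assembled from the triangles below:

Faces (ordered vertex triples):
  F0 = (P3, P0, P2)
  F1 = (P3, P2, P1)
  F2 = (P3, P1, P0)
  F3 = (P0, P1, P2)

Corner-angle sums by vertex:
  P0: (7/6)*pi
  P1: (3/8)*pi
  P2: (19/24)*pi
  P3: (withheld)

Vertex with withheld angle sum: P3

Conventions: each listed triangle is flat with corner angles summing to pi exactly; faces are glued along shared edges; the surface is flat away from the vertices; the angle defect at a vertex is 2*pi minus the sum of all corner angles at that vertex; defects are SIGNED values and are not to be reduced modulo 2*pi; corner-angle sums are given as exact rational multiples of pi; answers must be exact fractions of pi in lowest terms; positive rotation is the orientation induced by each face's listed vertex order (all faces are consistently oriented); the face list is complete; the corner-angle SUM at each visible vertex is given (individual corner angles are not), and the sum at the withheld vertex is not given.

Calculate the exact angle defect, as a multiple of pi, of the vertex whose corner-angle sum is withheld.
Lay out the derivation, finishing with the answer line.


V = 4, E = 6, F = 4; chi = V - E + F = 2
Gauss-Bonnet: total defect = 2*pi*chi = 4*pi; visible defects sum to (11/3)*pi

Answer: defect(P3) = pi/3


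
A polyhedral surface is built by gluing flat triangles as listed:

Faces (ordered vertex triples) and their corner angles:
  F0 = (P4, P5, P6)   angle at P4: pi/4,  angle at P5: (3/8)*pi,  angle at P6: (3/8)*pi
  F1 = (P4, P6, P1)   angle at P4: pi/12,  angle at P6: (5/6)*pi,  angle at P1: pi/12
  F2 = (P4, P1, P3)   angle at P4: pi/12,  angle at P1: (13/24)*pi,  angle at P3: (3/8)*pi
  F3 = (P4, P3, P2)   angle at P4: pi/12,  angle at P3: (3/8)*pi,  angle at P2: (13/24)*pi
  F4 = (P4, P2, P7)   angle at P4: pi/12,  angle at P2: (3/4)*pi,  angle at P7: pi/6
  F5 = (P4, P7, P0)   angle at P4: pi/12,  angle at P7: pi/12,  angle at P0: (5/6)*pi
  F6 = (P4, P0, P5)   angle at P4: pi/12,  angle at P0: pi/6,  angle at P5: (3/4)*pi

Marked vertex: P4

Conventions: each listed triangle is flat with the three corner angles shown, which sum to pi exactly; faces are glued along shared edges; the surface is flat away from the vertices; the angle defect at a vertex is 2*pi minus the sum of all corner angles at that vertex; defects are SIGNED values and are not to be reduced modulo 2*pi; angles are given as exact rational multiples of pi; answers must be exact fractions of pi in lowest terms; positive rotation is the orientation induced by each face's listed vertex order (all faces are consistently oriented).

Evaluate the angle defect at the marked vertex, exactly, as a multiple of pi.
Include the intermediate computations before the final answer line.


Sum of corner angles at P4: (3/4)*pi
defect = 2*pi - (3/4)*pi

Answer: defect(P4) = (5/4)*pi


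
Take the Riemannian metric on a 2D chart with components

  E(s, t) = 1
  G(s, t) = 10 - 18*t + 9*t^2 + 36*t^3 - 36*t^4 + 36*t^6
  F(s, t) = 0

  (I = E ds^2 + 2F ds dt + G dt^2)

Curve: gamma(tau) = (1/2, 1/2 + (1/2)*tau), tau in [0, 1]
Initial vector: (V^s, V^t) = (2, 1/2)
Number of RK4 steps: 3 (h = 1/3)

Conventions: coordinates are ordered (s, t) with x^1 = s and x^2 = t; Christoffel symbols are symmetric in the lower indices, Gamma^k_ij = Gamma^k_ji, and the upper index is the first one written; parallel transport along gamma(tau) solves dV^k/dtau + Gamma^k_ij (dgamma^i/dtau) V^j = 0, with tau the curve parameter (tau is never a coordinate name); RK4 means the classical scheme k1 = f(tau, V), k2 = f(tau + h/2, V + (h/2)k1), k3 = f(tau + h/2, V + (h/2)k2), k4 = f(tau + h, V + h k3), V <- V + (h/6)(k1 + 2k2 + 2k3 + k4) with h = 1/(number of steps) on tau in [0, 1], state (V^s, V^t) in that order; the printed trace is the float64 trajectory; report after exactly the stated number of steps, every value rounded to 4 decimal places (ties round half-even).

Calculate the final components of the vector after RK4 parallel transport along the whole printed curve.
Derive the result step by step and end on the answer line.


gamma'(tau) = (0, 1/2); f(tau, V)^k = -Gamma^k_ij(gamma(tau)) gamma'^i(tau) V^j; h = 1/3; intermediate values shown to 6 dp
curve data and Christoffel symbols at the stage parameters:
  tau = 0.000000: gamma = (0.500000, 0.500000), gamma' = (0.000000, 0.500000); Gamma_sss = 0.000000, Gamma_sst = 0.000000, Gamma_stt = 0.000000, Gamma_tss = 0.000000, Gamma_tst = 0.000000, Gamma_ttt = 0.556701
  tau = 0.166667: gamma = (0.500000, 0.583333), gamma' = (0.000000, 0.500000); Gamma_sss = 0.000000, Gamma_sst = 0.000000, Gamma_stt = 0.000000, Gamma_tss = 0.000000, Gamma_tst = 0.000000, Gamma_ttt = 1.096243
  tau = 0.333333: gamma = (0.500000, 0.666667), gamma' = (0.000000, 0.500000); Gamma_sss = 0.000000, Gamma_sst = 0.000000, Gamma_stt = 0.000000, Gamma_tss = 0.000000, Gamma_tst = 0.000000, Gamma_ttt = 1.593484
  tau = 0.500000: gamma = (0.500000, 0.750000), gamma' = (0.000000, 0.500000); Gamma_sss = 0.000000, Gamma_sst = 0.000000, Gamma_stt = 0.000000, Gamma_tss = 0.000000, Gamma_tst = 0.000000, Gamma_ttt = 1.986887
  tau = 0.666667: gamma = (0.500000, 0.833333), gamma' = (0.000000, 0.500000); Gamma_sss = 0.000000, Gamma_sst = 0.000000, Gamma_stt = 0.000000, Gamma_tss = 0.000000, Gamma_tst = 0.000000, Gamma_ttt = 2.249069
  tau = 0.833333: gamma = (0.500000, 0.916667), gamma' = (0.000000, 0.500000); Gamma_sss = 0.000000, Gamma_sst = 0.000000, Gamma_stt = 0.000000, Gamma_tss = 0.000000, Gamma_tst = 0.000000, Gamma_ttt = 2.388314
  tau = 1.000000: gamma = (0.500000, 1.000000), gamma' = (0.000000, 0.500000); Gamma_sss = 0.000000, Gamma_sst = 0.000000, Gamma_stt = 0.000000, Gamma_tss = 0.000000, Gamma_tst = 0.000000, Gamma_ttt = 2.432432
step 0: V^s = 2.0000, V^t = 0.5000
step 1: k1 = (0.000000, -0.139175), k2 = (0.000000, -0.261347), k3 = (0.000000, -0.250186), k4 = (0.000000, -0.331927); V <- V + (h/6)(k1 + 2k2 + 2k3 + k4): V^s = 2.0000, V^t = 0.4170
step 2: k1 = (0.000000, -0.332234), k2 = (0.000000, -0.359247), k3 = (0.000000, -0.354775), k4 = (0.000000, -0.335935); V <- V + (h/6)(k1 + 2k2 + 2k3 + k4): V^s = 2.0000, V^t = 0.3005
step 3: k1 = (0.000000, -0.337961), k2 = (0.000000, -0.291622), k3 = (0.000000, -0.300845), k4 = (0.000000, -0.243551); V <- V + (h/6)(k1 + 2k2 + 2k3 + k4): V^s = 2.0000, V^t = 0.2024

Answer: V^s = 2.0000, V^t = 0.2024


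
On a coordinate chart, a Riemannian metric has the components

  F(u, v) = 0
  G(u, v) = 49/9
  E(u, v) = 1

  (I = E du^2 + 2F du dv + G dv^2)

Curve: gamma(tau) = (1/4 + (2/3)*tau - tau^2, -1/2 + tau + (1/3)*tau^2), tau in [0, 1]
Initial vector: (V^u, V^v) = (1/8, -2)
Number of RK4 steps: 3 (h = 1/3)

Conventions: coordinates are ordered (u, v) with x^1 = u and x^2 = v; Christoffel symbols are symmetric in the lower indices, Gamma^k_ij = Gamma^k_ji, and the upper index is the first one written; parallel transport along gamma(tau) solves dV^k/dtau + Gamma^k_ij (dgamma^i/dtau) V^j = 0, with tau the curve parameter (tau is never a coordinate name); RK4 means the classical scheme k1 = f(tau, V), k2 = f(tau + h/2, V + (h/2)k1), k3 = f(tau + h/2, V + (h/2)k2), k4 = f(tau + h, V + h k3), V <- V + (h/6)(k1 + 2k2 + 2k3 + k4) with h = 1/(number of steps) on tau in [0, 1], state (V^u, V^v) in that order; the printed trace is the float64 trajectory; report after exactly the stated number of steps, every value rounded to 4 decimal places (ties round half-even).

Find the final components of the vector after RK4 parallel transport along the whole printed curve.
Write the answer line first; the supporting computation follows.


Answer: V^u = 0.1250, V^v = -2.0000

gamma'(tau) = (2/3 - 2*tau, 1 + (2/3)*tau); f(tau, V)^k = -Gamma^k_ij(gamma(tau)) gamma'^i(tau) V^j; h = 1/3; intermediate values shown to 6 dp
curve data and Christoffel symbols at the stage parameters:
  tau = 0.000000: gamma = (0.250000, -0.500000), gamma' = (0.666667, 1.000000); Gamma_uuu = 0.000000, Gamma_uuv = 0.000000, Gamma_uvv = 0.000000, Gamma_vuu = 0.000000, Gamma_vuv = 0.000000, Gamma_vvv = 0.000000
  tau = 0.166667: gamma = (0.333333, -0.324074), gamma' = (0.333333, 1.111111); Gamma_uuu = 0.000000, Gamma_uuv = 0.000000, Gamma_uvv = 0.000000, Gamma_vuu = 0.000000, Gamma_vuv = 0.000000, Gamma_vvv = 0.000000
  tau = 0.333333: gamma = (0.361111, -0.129630), gamma' = (0.000000, 1.222222); Gamma_uuu = 0.000000, Gamma_uuv = 0.000000, Gamma_uvv = 0.000000, Gamma_vuu = 0.000000, Gamma_vuv = 0.000000, Gamma_vvv = 0.000000
  tau = 0.500000: gamma = (0.333333, 0.083333), gamma' = (-0.333333, 1.333333); Gamma_uuu = 0.000000, Gamma_uuv = 0.000000, Gamma_uvv = 0.000000, Gamma_vuu = 0.000000, Gamma_vuv = 0.000000, Gamma_vvv = 0.000000
  tau = 0.666667: gamma = (0.250000, 0.314815), gamma' = (-0.666667, 1.444444); Gamma_uuu = 0.000000, Gamma_uuv = 0.000000, Gamma_uvv = 0.000000, Gamma_vuu = 0.000000, Gamma_vuv = 0.000000, Gamma_vvv = 0.000000
  tau = 0.833333: gamma = (0.111111, 0.564815), gamma' = (-1.000000, 1.555556); Gamma_uuu = 0.000000, Gamma_uuv = 0.000000, Gamma_uvv = 0.000000, Gamma_vuu = 0.000000, Gamma_vuv = 0.000000, Gamma_vvv = 0.000000
  tau = 1.000000: gamma = (-0.083333, 0.833333), gamma' = (-1.333333, 1.666667); Gamma_uuu = 0.000000, Gamma_uuv = 0.000000, Gamma_uvv = 0.000000, Gamma_vuu = 0.000000, Gamma_vuv = 0.000000, Gamma_vvv = 0.000000
step 0: V^u = 0.1250, V^v = -2.0000
step 1: k1 = (0.000000, 0.000000), k2 = (0.000000, 0.000000), k3 = (0.000000, 0.000000), k4 = (0.000000, 0.000000); V <- V + (h/6)(k1 + 2k2 + 2k3 + k4): V^u = 0.1250, V^v = -2.0000
step 2: k1 = (0.000000, 0.000000), k2 = (0.000000, 0.000000), k3 = (0.000000, 0.000000), k4 = (0.000000, 0.000000); V <- V + (h/6)(k1 + 2k2 + 2k3 + k4): V^u = 0.1250, V^v = -2.0000
step 3: k1 = (0.000000, 0.000000), k2 = (0.000000, 0.000000), k3 = (0.000000, 0.000000), k4 = (0.000000, 0.000000); V <- V + (h/6)(k1 + 2k2 + 2k3 + k4): V^u = 0.1250, V^v = -2.0000


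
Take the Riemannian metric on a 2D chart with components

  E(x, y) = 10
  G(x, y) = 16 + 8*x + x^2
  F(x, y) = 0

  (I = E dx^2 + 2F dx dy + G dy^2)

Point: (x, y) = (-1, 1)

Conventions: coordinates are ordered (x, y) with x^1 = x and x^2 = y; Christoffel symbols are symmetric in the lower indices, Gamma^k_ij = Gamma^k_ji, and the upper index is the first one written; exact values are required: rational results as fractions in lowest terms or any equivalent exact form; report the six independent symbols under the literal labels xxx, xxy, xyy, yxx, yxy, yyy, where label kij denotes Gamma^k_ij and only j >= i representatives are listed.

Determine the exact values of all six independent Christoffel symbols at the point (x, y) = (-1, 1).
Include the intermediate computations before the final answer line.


E = 10, F = 0, G = 9 at the point
E_x = 0, E_y = 0, F_x = 0, F_y = 0, G_x = 6, G_y = 0
EG - F^2 = 90;  g^inv = (1/90) * [[9, 0], [0, 10]]
first-kind symbols [ij,l] = (1/2)(d_i g_jl + d_j g_il - d_l g_ij): [xx,x] = E_x/2 = 0, [xx,y] = F_x - E_y/2 = 0, [xy,x] = E_y/2 = 0, [xy,y] = G_x/2 = 3, [yy,x] = F_y - G_x/2 = -3, [yy,y] = G_y/2 = 0
Gamma^x_ij = (G*[ij,x] - F*[ij,y])/(EG - F^2), Gamma^y_ij = (E*[ij,y] - F*[ij,x])/(EG - F^2)

Answer: Gamma_xxx = 0, Gamma_xxy = 0, Gamma_xyy = -3/10, Gamma_yxx = 0, Gamma_yxy = 1/3, Gamma_yyy = 0


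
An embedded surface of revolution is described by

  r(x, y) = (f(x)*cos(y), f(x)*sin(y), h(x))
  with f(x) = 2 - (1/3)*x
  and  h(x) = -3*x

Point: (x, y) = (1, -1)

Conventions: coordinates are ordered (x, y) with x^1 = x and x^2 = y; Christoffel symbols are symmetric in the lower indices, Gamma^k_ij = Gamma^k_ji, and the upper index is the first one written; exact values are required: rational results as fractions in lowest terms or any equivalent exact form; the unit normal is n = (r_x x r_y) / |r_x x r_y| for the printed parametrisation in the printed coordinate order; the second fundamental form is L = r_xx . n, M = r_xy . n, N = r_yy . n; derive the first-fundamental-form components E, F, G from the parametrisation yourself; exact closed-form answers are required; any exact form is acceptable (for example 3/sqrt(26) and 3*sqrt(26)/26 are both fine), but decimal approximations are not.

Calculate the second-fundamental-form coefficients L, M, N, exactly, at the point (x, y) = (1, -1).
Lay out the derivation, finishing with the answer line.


f = 5/3, f' = -1/3, f'' = 0, h' = -3, h'' = 0
E = 82/9, F = 0, G = 25/9; answer radicand W^2 = 82/9
unnormalised second-form numerators: l = 0, m = 0, n = -5; L = l/sqrt(82/9), and similarly M = m/sqrt(W^2), N = n/sqrt(W^2)

Answer: L = 0, M = 0, N = -15*sqrt(82)/82


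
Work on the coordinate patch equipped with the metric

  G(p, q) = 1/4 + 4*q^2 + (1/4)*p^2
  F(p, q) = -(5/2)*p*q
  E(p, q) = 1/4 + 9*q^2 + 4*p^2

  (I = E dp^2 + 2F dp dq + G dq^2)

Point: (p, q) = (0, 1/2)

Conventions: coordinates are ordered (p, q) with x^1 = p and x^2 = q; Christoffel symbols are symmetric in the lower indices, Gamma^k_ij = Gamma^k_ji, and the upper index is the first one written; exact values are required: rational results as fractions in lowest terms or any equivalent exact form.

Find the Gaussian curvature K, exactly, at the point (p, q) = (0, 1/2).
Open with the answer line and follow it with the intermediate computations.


Answer: K = 222/125

E = 5/2, F = 0, G = 5/4, EG - F^2 = 25/8 at the point
E_p = 0, E_q = 9, F_p = -5/4, F_q = 0, G_p = 0, G_q = 4
E_qq = 18, F_pq = -5/2, G_pp = 1/2
K follows from Brioschi's formula, (det M1 - det M2)/(EG - F^2)^2.
M1 = [[-E_qq/2 + F_pq - G_pp/2, E_p/2, F_p - E_q/2], [F_q - G_p/2, E, F], [G_q/2, F, G]] = [[-47/4, 0, -23/4], [0, 5/2, 0], [2, 0, 5/4]]; det M1 = -255/32
M2 = [[0, E_q/2, G_p/2], [E_q/2, E, F], [G_p/2, F, G]] = [[0, 9/2, 0], [9/2, 5/2, 0], [0, 0, 5/4]]; det M2 = -405/16
det M1 - det M2 = 555/32; K = 555/32 / (25/8)^2 = 222/125


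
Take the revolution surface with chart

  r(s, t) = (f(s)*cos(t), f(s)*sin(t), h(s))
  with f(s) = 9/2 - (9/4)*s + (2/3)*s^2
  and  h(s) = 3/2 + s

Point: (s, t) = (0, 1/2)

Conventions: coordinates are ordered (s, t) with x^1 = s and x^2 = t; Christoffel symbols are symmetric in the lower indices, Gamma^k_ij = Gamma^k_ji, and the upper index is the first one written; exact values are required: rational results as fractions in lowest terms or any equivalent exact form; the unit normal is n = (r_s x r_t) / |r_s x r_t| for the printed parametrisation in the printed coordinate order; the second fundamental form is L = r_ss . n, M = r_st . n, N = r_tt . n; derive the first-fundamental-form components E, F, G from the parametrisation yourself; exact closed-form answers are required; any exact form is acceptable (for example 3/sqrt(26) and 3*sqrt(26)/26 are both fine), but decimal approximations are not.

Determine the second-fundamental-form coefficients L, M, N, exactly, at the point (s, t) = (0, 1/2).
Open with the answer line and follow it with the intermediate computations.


Answer: L = -16*sqrt(97)/291, M = 0, N = 18*sqrt(97)/97

f = 9/2, f' = -9/4, f'' = 4/3, h' = 1, h'' = 0
E = 97/16, F = 0, G = 81/4; answer radicand W^2 = 97/16
unnormalised second-form numerators: l = -4/3, m = 0, n = 9/2; L = l/sqrt(97/16), and similarly M = m/sqrt(W^2), N = n/sqrt(W^2)


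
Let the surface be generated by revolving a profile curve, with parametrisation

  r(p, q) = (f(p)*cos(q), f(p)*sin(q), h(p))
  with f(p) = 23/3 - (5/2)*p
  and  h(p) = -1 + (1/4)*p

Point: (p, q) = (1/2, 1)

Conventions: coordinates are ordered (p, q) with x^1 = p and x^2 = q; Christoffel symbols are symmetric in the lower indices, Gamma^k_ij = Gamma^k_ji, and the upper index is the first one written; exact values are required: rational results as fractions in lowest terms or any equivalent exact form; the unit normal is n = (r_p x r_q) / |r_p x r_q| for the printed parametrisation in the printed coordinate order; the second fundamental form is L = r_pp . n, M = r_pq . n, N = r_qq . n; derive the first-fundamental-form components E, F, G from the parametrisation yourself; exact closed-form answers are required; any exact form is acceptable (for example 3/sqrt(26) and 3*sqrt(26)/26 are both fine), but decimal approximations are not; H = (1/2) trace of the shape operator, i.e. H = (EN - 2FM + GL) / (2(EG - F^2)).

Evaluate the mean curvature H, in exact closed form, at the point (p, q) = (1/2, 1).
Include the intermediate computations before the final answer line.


f = 77/12, f' = -5/2, f'' = 0, h' = 1/4, h'' = 0
E = 101/16, F = 0, G = 5929/144; answer radicand W^2 = 101/16
unnormalised second-form numerators: l = 0, m = 0, n = 77/48; L = l/sqrt(101/16), and similarly M = m/sqrt(W^2), N = n/sqrt(W^2)
H = (E*n - 2*F*m + G*l) / (2*(EG - F^2)*sqrt(W^2)); E*n - 2*F*m + G*l = 7777/768, EG - F^2 = 598829/2304, so H = (3/154)/sqrt(101/16)

Answer: H = 6*sqrt(101)/7777


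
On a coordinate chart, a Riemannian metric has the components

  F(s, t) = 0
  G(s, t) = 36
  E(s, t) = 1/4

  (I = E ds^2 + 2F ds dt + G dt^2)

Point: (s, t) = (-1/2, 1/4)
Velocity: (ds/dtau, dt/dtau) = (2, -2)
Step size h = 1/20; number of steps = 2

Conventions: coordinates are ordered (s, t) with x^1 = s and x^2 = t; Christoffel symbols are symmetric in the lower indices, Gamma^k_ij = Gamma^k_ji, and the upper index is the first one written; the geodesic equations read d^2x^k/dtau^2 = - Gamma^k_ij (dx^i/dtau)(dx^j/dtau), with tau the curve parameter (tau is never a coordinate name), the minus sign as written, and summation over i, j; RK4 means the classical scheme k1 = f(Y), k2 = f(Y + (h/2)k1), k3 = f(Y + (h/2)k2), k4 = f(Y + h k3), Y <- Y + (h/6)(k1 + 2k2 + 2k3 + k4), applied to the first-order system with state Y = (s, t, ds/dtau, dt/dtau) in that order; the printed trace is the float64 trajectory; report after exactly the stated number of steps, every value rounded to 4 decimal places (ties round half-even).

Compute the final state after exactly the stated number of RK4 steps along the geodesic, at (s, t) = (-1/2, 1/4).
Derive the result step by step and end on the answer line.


f(Y) = (ds/dtau, dt/dtau, -Gamma^s_ij Y'^i Y'^j, -Gamma^t_ij Y'^i Y'^j) with the Gammas evaluated at the stage position; h = 0.050000; intermediate values shown to 6 dp
step 0: s = -0.5000, t = 0.2500, ds/dtau = 2.0000, dt/dtau = -2.0000
step 1:
  k1: at (s, t) = (-0.500000, 0.250000), (ds/dtau, dt/dtau) = (2.000000, -2.000000); Gamma_sss = 0.000000, Gamma_sst = 0.000000, Gamma_stt = 0.000000, Gamma_tss = 0.000000, Gamma_tst = 0.000000, Gamma_ttt = 0.000000; k1 = (2.000000, -2.000000, 0.000000, 0.000000)
  k2: at (s, t) = (-0.450000, 0.200000), (ds/dtau, dt/dtau) = (2.000000, -2.000000); Gamma_sss = 0.000000, Gamma_sst = 0.000000, Gamma_stt = 0.000000, Gamma_tss = 0.000000, Gamma_tst = 0.000000, Gamma_ttt = 0.000000; k2 = (2.000000, -2.000000, 0.000000, 0.000000)
  k3: at (s, t) = (-0.450000, 0.200000), (ds/dtau, dt/dtau) = (2.000000, -2.000000); Gamma_sss = 0.000000, Gamma_sst = 0.000000, Gamma_stt = 0.000000, Gamma_tss = 0.000000, Gamma_tst = 0.000000, Gamma_ttt = 0.000000; k3 = (2.000000, -2.000000, 0.000000, 0.000000)
  k4: at (s, t) = (-0.400000, 0.150000), (ds/dtau, dt/dtau) = (2.000000, -2.000000); Gamma_sss = 0.000000, Gamma_sst = 0.000000, Gamma_stt = 0.000000, Gamma_tss = 0.000000, Gamma_tst = 0.000000, Gamma_ttt = 0.000000; k4 = (2.000000, -2.000000, 0.000000, 0.000000)
  Y <- Y + (h/6)(k1 + 2k2 + 2k3 + k4): s = -0.4000, t = 0.1500, ds/dtau = 2.0000, dt/dtau = -2.0000
step 2:
  k1: at (s, t) = (-0.400000, 0.150000), (ds/dtau, dt/dtau) = (2.000000, -2.000000); Gamma_sss = 0.000000, Gamma_sst = 0.000000, Gamma_stt = 0.000000, Gamma_tss = 0.000000, Gamma_tst = 0.000000, Gamma_ttt = 0.000000; k1 = (2.000000, -2.000000, 0.000000, 0.000000)
  k2: at (s, t) = (-0.350000, 0.100000), (ds/dtau, dt/dtau) = (2.000000, -2.000000); Gamma_sss = 0.000000, Gamma_sst = 0.000000, Gamma_stt = 0.000000, Gamma_tss = 0.000000, Gamma_tst = 0.000000, Gamma_ttt = 0.000000; k2 = (2.000000, -2.000000, 0.000000, 0.000000)
  k3: at (s, t) = (-0.350000, 0.100000), (ds/dtau, dt/dtau) = (2.000000, -2.000000); Gamma_sss = 0.000000, Gamma_sst = 0.000000, Gamma_stt = 0.000000, Gamma_tss = 0.000000, Gamma_tst = 0.000000, Gamma_ttt = 0.000000; k3 = (2.000000, -2.000000, 0.000000, 0.000000)
  k4: at (s, t) = (-0.300000, 0.050000), (ds/dtau, dt/dtau) = (2.000000, -2.000000); Gamma_sss = 0.000000, Gamma_sst = 0.000000, Gamma_stt = 0.000000, Gamma_tss = 0.000000, Gamma_tst = 0.000000, Gamma_ttt = 0.000000; k4 = (2.000000, -2.000000, 0.000000, 0.000000)
  Y <- Y + (h/6)(k1 + 2k2 + 2k3 + k4): s = -0.3000, t = 0.0500, ds/dtau = 2.0000, dt/dtau = -2.0000

Answer: s = -0.3000, t = 0.0500, ds/dtau = 2.0000, dt/dtau = -2.0000


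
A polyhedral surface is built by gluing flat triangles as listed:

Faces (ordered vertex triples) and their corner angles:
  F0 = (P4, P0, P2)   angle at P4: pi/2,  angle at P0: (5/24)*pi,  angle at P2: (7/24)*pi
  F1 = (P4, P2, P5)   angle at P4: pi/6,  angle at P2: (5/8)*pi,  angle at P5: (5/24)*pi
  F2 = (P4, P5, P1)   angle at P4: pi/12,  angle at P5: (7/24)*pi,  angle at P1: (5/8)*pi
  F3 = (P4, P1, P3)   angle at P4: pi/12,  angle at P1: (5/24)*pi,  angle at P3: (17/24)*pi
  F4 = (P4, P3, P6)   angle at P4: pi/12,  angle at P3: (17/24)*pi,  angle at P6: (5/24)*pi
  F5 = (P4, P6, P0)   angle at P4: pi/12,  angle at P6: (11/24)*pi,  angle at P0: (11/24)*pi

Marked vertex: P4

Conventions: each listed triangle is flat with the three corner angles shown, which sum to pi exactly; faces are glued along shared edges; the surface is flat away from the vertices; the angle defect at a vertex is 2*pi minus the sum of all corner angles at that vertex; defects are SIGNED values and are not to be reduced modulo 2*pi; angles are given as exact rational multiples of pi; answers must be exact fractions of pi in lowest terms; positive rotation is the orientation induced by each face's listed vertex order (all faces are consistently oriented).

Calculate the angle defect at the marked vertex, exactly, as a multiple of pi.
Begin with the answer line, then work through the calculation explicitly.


Answer: defect(P4) = pi

Sum of corner angles at P4: pi
defect = 2*pi - pi


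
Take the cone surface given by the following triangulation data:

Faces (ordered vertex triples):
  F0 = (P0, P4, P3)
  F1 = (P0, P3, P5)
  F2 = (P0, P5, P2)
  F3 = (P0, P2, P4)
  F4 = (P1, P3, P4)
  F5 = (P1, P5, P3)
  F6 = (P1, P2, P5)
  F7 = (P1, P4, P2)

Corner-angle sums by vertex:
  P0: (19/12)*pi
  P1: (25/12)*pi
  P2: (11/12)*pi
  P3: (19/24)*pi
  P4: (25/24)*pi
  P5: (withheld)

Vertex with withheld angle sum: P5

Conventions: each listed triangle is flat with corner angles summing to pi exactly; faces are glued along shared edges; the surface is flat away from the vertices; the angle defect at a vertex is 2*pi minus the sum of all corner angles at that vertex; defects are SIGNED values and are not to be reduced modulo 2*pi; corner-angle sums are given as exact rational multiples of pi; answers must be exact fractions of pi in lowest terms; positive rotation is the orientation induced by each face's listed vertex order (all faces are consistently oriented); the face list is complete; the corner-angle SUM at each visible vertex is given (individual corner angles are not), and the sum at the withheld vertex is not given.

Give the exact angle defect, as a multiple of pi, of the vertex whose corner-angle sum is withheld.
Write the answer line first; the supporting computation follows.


Answer: defect(P5) = (5/12)*pi

V = 6, E = 12, F = 8; chi = V - E + F = 2
Gauss-Bonnet: total defect = 2*pi*chi = 4*pi; visible defects sum to (43/12)*pi


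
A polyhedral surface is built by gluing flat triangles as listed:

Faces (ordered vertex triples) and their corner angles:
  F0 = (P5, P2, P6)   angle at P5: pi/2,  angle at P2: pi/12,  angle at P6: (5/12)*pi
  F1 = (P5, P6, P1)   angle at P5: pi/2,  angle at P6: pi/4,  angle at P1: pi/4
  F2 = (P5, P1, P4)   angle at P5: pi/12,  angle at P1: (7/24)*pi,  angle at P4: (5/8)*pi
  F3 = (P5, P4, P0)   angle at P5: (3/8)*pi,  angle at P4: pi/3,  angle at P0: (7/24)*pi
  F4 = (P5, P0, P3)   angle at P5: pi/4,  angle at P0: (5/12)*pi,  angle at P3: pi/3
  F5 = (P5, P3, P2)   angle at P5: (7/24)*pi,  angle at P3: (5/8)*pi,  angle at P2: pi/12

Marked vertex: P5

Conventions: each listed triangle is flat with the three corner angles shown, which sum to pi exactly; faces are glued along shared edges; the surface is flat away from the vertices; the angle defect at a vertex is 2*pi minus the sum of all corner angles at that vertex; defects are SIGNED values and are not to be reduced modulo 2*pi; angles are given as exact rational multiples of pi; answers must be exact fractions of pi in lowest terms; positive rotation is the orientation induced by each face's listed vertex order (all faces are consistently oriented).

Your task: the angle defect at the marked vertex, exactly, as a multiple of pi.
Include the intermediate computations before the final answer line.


Sum of corner angles at P5: 2*pi
defect = 2*pi - 2*pi

Answer: defect(P5) = 0


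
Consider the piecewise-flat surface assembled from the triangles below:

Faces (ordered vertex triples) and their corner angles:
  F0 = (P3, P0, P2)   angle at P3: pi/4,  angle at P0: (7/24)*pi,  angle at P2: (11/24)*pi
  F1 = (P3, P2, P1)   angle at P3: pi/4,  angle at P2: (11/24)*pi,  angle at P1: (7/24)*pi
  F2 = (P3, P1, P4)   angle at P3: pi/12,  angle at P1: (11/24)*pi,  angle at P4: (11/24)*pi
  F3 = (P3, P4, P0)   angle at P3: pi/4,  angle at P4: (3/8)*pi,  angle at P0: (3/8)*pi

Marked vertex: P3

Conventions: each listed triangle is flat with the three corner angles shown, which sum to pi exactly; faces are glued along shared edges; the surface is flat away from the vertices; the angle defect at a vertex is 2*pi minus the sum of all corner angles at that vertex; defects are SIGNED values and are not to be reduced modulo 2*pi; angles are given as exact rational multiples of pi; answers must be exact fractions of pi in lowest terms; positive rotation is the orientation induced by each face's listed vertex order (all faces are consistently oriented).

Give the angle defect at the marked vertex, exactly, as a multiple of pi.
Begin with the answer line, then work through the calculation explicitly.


Answer: defect(P3) = (7/6)*pi

Sum of corner angles at P3: (5/6)*pi
defect = 2*pi - (5/6)*pi


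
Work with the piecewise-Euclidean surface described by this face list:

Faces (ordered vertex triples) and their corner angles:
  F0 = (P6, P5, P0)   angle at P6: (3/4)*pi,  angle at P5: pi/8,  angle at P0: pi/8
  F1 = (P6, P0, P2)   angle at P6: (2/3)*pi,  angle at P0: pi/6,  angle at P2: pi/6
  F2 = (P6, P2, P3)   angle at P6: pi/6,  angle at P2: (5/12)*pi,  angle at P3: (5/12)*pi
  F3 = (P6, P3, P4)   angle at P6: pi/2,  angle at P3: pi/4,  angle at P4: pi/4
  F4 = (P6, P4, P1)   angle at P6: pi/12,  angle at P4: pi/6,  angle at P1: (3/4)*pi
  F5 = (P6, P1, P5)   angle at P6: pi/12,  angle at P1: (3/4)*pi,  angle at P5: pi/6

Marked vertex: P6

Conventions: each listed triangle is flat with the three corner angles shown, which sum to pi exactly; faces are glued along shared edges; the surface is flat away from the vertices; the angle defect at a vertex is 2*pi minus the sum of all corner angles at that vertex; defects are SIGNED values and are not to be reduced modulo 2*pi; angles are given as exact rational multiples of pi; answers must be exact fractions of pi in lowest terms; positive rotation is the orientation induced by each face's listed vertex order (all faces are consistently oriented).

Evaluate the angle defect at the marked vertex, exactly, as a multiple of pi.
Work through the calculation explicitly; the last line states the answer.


Sum of corner angles at P6: (9/4)*pi
defect = 2*pi - (9/4)*pi

Answer: defect(P6) = -pi/4


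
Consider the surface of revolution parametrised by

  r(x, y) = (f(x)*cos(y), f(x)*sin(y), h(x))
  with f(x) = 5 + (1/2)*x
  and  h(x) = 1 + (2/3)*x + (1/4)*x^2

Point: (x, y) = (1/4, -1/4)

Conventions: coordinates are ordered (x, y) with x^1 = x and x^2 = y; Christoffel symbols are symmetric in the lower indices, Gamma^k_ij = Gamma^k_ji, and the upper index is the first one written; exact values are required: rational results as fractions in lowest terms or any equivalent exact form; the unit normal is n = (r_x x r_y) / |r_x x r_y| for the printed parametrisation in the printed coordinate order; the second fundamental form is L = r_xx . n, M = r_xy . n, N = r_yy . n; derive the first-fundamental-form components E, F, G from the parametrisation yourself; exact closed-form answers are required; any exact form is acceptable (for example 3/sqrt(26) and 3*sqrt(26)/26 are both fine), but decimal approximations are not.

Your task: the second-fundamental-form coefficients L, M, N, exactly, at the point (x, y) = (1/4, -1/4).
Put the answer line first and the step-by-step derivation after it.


Answer: L = 6*sqrt(505)/505, M = 0, N = 779*sqrt(505)/4040

f = 41/8, f' = 1/2, f'' = 0, h' = 19/24, h'' = 1/2
E = 505/576, F = 0, G = 1681/64; answer radicand W^2 = 505/576
unnormalised second-form numerators: l = 1/4, m = 0, n = 779/192; L = l/sqrt(505/576), and similarly M = m/sqrt(W^2), N = n/sqrt(W^2)
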